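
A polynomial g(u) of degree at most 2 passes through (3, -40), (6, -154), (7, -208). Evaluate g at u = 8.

Using the Lagrange interpolation formula with nodes 3, 6, 7:
  L_0(u) = (u - 6)(u - 7) / 12
  L_1(u) = (u - 3)(u - 7) / -3
  L_2(u) = (u - 3)(u - 6) / 4
Then g(u) = -40·L_0(u) - 154·L_1(u) - 208·L_2(u).
Expanding and collecting terms gives g(u) = -4u² - 2u + 2.
Evaluating at u = 8: g(8) = -270.

-270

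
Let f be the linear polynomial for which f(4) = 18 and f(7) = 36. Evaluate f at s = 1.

Write f(s) = as + b. Substituting each data point gives a linear system:
  4a + b = 18
  7a + b = 36
Solving the system yields a = 6, b = -6.
So f(s) = 6s - 6.
Then f(1) = 0.

0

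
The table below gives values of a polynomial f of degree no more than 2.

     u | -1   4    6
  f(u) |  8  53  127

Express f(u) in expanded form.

Write f(u) = au^2 + bu + c. Substituting each data point gives a linear system:
  a - b + c = 8
  16a + 4b + c = 53
  36a + 6b + c = 127
Solving the system yields a = 4, b = -3, c = 1.
So f(u) = 4u² - 3u + 1.
Check: f(6) = 127. ✓

f(u) = 4u^2 - 3u + 1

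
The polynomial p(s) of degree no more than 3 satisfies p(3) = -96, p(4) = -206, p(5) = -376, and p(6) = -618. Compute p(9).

-1896

Using the Lagrange interpolation formula with nodes 3, 4, 5, 6:
  L_0(s) = (s - 4)(s - 5)(s - 6) / -6
  L_1(s) = (s - 3)(s - 5)(s - 6) / 2
  L_2(s) = (s - 3)(s - 4)(s - 6) / -2
  L_3(s) = (s - 3)(s - 4)(s - 5) / 6
Then p(s) = -96·L_0(s) - 206·L_1(s) - 376·L_2(s) - 618·L_3(s).
Expanding and collecting terms gives p(s) = -2s^3 - 6s^2 + 6s - 6.
Evaluating at s = 9: p(9) = -1896.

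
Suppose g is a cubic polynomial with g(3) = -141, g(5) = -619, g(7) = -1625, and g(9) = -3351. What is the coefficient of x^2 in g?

Write g(x) = ax^3 + bx^2 + cx + d. Substituting each data point gives a linear system:
  27a + 9b + 3c + d = -141
  125a + 25b + 5c + d = -619
  343a + 49b + 7c + d = -1625
  729a + 81b + 9c + d = -3351
Solving the system yields a = -4, b = -6, c = 5, d = 6.
So g(x) = -4x^3 - 6x^2 + 5x + 6.
The coefficient of x^2 is -6.

-6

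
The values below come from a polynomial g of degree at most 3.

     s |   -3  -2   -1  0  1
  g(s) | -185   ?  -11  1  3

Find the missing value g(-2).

The 4 known points determine the degree-3 polynomial uniquely.
Write g(s) = as^3 + bs^2 + cs + d. Substituting each data point gives a linear system:
  -27a + 9b - 3c + d = -185
  -a + b - c + d = -11
  d = 1
  a + b + c + d = 3
Solving the system yields a = 5, b = -5, c = 2, d = 1.
So g(s) = 5s³ - 5s² + 2s + 1.
Then g(-2) = -63.

-63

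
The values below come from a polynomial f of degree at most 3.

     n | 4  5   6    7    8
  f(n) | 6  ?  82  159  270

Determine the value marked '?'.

33

The 4 known points determine the degree-3 polynomial uniquely.
Write f(n) = an^3 + bn^2 + cn + d. Substituting each data point gives a linear system:
  64a + 16b + 4c + d = 6
  216a + 36b + 6c + d = 82
  343a + 49b + 7c + d = 159
  512a + 64b + 8c + d = 270
Solving the system yields a = 1, b = -4, c = 2, d = -2.
So f(n) = n^3 - 4n^2 + 2n - 2.
Then f(5) = 33.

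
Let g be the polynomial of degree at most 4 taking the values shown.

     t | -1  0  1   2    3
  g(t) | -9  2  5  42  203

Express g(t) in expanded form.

Write g(t) = at^4 + bt^3 + ct^2 + dt + e. Substituting each data point gives a linear system:
  a - b + c - d + e = -9
  e = 2
  a + b + c + d + e = 5
  16a + 8b + 4c + 2d + e = 42
  81a + 27b + 9c + 3d + e = 203
Solving the system yields a = 2, b = 3, c = -6, d = 4, e = 2.
So g(t) = 2t⁴ + 3t³ - 6t² + 4t + 2.
Check: g(2) = 42. ✓

g(t) = 2t^4 + 3t^3 - 6t^2 + 4t + 2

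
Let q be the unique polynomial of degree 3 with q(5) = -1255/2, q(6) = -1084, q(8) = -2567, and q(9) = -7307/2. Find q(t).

Write q(t) = at^3 + bt^2 + ct + d. Substituting each data point gives a linear system:
  125a + 25b + 5c + d = -1255/2
  216a + 36b + 6c + d = -1084
  512a + 64b + 8c + d = -2567
  729a + 81b + 9c + d = -7307/2
Solving the system yields a = -5, b = 0, c = -3/2, d = 5.
So q(t) = -5t^3 - (3/2)t + 5.
Check: q(6) = -1084. ✓

q(t) = -5t^3 - (3/2)t + 5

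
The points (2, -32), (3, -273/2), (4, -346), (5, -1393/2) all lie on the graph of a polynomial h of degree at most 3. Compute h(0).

Using the Lagrange interpolation formula with nodes 2, 3, 4, 5:
  L_0(x) = (x - 3)(x - 4)(x - 5) / -6
  L_1(x) = (x - 2)(x - 4)(x - 5) / 2
  L_2(x) = (x - 2)(x - 3)(x - 5) / -2
  L_3(x) = (x - 2)(x - 3)(x - 4) / 6
Then h(x) = -32·L_0(x) - 273/2·L_1(x) - 346·L_2(x) - 1393/2·L_3(x).
Expanding and collecting terms gives h(x) = -6x^3 + (3/2)x^2 + 2x + 6.
Evaluating at x = 0: h(0) = 6.

6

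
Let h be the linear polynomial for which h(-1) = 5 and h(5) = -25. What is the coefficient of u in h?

Write h(u) = au + b. Substituting each data point gives a linear system:
  -a + b = 5
  5a + b = -25
Solving the system yields a = -5, b = 0.
So h(u) = -5u.
The leading coefficient is -5.

-5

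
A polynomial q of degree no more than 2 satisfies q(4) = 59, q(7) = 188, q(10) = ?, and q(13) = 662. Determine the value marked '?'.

The 3 known points determine the degree-2 polynomial uniquely.
Write q(u) = au^2 + bu + c. Substituting each data point gives a linear system:
  16a + 4b + c = 59
  49a + 7b + c = 188
  169a + 13b + c = 662
Solving the system yields a = 4, b = -1, c = -1.
So q(u) = 4u^2 - u - 1.
Then q(10) = 389.

389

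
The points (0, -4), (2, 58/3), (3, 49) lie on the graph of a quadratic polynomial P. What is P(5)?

433/3

Write P(n) = an^2 + bn + c. Substituting each data point gives a linear system:
  c = -4
  4a + 2b + c = 58/3
  9a + 3b + c = 49
Solving the system yields a = 6, b = -1/3, c = -4.
So P(n) = 6n^2 - (1/3)n - 4.
Then P(5) = 433/3.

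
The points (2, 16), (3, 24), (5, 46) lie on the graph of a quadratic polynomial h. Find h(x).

Using the Lagrange interpolation formula with nodes 2, 3, 5:
  L_0(x) = (x - 3)(x - 5) / 3
  L_1(x) = (x - 2)(x - 5) / -2
  L_2(x) = (x - 2)(x - 3) / 6
Then h(x) = 16·L_0(x) + 24·L_1(x) + 46·L_2(x).
Expanding and collecting terms gives h(x) = x^2 + 3x + 6.
Check: h(2) = 16. ✓

h(x) = x^2 + 3x + 6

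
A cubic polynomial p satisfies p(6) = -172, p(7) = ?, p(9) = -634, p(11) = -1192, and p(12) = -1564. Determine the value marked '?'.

The 4 known points determine the degree-3 polynomial uniquely.
Write p(n) = an^3 + bn^2 + cn + d. Substituting each data point gives a linear system:
  216a + 36b + 6c + d = -172
  729a + 81b + 9c + d = -634
  1331a + 121b + 11c + d = -1192
  1728a + 144b + 12c + d = -1564
Solving the system yields a = -1, b = 1, c = 2, d = -4.
So p(n) = -n³ + n² + 2n - 4.
Then p(7) = -284.

-284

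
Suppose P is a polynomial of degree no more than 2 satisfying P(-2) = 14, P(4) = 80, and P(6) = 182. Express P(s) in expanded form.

Using the Lagrange interpolation formula with nodes -2, 4, 6:
  L_0(s) = (s - 4)(s - 6) / 48
  L_1(s) = (s + 2)(s - 6) / -12
  L_2(s) = (s + 2)(s - 4) / 16
Then P(s) = 14·L_0(s) + 80·L_1(s) + 182·L_2(s).
Expanding and collecting terms gives P(s) = 5s² + s - 4.
Check: P(-2) = 14. ✓

P(s) = 5s^2 + s - 4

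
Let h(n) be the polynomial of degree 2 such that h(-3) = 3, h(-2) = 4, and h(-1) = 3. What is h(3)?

-21

Using the Lagrange interpolation formula with nodes -3, -2, -1:
  L_0(n) = (n + 2)(n + 1) / 2
  L_1(n) = (n + 3)(n + 1) / -1
  L_2(n) = (n + 3)(n + 2) / 2
Then h(n) = 3·L_0(n) + 4·L_1(n) + 3·L_2(n).
Expanding and collecting terms gives h(n) = -n^2 - 4n.
Evaluating at n = 3: h(3) = -21.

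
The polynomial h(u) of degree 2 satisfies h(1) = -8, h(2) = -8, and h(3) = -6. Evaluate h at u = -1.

-2

Write h(u) = au^2 + bu + c. Substituting each data point gives a linear system:
  a + b + c = -8
  4a + 2b + c = -8
  9a + 3b + c = -6
Solving the system yields a = 1, b = -3, c = -6.
So h(u) = u^2 - 3u - 6.
Then h(-1) = -2.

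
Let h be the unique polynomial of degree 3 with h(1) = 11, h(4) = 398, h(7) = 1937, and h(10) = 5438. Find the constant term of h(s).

Write h(s) = as^3 + bs^2 + cs + d. Substituting each data point gives a linear system:
  a + b + c + d = 11
  64a + 16b + 4c + d = 398
  343a + 49b + 7c + d = 1937
  1000a + 100b + 10c + d = 5438
Solving the system yields a = 5, b = 4, c = 4, d = -2.
So h(s) = 5s^3 + 4s^2 + 4s - 2.
The constant term is -2.

-2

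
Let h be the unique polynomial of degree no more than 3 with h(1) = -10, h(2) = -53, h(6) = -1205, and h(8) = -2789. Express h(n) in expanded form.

h(n) = -5n^3 - 4n^2 + 4n - 5

Write h(n) = an^3 + bn^2 + cn + d. Substituting each data point gives a linear system:
  a + b + c + d = -10
  8a + 4b + 2c + d = -53
  216a + 36b + 6c + d = -1205
  512a + 64b + 8c + d = -2789
Solving the system yields a = -5, b = -4, c = 4, d = -5.
So h(n) = -5n^3 - 4n^2 + 4n - 5.
Check: h(1) = -10. ✓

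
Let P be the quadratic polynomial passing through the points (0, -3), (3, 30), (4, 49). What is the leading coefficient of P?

Write P(x) = ax^2 + bx + c. Substituting each data point gives a linear system:
  c = -3
  9a + 3b + c = 30
  16a + 4b + c = 49
Solving the system yields a = 2, b = 5, c = -3.
So P(x) = 2x^2 + 5x - 3.
The leading coefficient is 2.

2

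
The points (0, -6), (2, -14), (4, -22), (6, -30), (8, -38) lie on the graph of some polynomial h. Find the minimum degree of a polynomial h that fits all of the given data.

1

Forward differences of the values at t = 0, 2, 4, 6, 8:
  h  : -6  -14  -22  -30  -38
  Δ  : -8  -8  -8  -8
  Δ^2: 0  0  0
  Δ^3: 0  0
  Δ^4: 0
The first differences are constant (-8) and nonzero, while all higher differences vanish, so the minimal degree is 1.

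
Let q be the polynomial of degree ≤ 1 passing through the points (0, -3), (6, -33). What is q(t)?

Using the Lagrange interpolation formula with nodes 0, 6:
  L_0(t) = (t - 6) / -6
  L_1(t) = t / 6
Then q(t) = -3·L_0(t) - 33·L_1(t).
Expanding and collecting terms gives q(t) = -5t - 3.
Check: q(0) = -3. ✓

q(t) = -5t - 3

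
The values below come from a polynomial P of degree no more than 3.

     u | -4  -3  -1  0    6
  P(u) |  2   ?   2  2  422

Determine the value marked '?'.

The 4 known points determine the degree-3 polynomial uniquely.
Write P(u) = au^3 + bu^2 + cu + d. Substituting each data point gives a linear system:
  -64a + 16b - 4c + d = 2
  -a + b - c + d = 2
  d = 2
  216a + 36b + 6c + d = 422
Solving the system yields a = 1, b = 5, c = 4, d = 2.
So P(u) = u^3 + 5u^2 + 4u + 2.
Then P(-3) = 8.

8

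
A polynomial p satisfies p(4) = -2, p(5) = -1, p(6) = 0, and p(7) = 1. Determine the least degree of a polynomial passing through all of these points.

Forward differences of the values at t = 4, 5, 6, 7:
  p  : -2  -1  0  1
  Δ  : 1  1  1
  Δ^2: 0  0
  Δ^3: 0
The first differences are constant (1) and nonzero, while all higher differences vanish, so the minimal degree is 1.

1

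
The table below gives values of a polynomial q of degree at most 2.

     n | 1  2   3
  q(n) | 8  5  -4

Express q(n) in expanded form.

Using the Lagrange interpolation formula with nodes 1, 2, 3:
  L_0(n) = (n - 2)(n - 3) / 2
  L_1(n) = (n - 1)(n - 3) / -1
  L_2(n) = (n - 1)(n - 2) / 2
Then q(n) = 8·L_0(n) + 5·L_1(n) - 4·L_2(n).
Expanding and collecting terms gives q(n) = -3n^2 + 6n + 5.
Check: q(2) = 5. ✓

q(n) = -3n^2 + 6n + 5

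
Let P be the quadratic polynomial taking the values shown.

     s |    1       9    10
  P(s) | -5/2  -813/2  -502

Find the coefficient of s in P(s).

-1/2

Write P(s) = as^2 + bs + c. Substituting each data point gives a linear system:
  a + b + c = -5/2
  81a + 9b + c = -813/2
  100a + 10b + c = -502
Solving the system yields a = -5, b = -1/2, c = 3.
So P(s) = -5s^2 - (1/2)s + 3.
The coefficient of s is -1/2.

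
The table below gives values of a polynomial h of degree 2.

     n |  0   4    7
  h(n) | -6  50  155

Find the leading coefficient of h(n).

3

Write h(n) = an^2 + bn + c. Substituting each data point gives a linear system:
  c = -6
  16a + 4b + c = 50
  49a + 7b + c = 155
Solving the system yields a = 3, b = 2, c = -6.
So h(n) = 3n² + 2n - 6.
The leading coefficient is 3.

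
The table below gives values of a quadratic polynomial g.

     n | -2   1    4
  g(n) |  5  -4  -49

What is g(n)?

g(n) = -2n^2 - 5n + 3

Write g(n) = an^2 + bn + c. Substituting each data point gives a linear system:
  4a - 2b + c = 5
  a + b + c = -4
  16a + 4b + c = -49
Solving the system yields a = -2, b = -5, c = 3.
So g(n) = -2n^2 - 5n + 3.
Check: g(-2) = 5. ✓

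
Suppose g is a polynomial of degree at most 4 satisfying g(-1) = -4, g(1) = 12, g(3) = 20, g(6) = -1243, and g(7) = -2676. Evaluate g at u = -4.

Using the Lagrange interpolation formula with nodes -1, 1, 3, 6, 7:
  L_0(u) = (u - 1)(u - 3)(u - 6)(u - 7) / 448
  L_1(u) = (u + 1)(u - 3)(u - 6)(u - 7) / -120
  L_2(u) = (u + 1)(u - 1)(u - 6)(u - 7) / 96
  L_3(u) = (u + 1)(u - 1)(u - 3)(u - 7) / -105
  L_4(u) = (u + 1)(u - 1)(u - 3)(u - 6) / 192
Then g(u) = -4·L_0(u) + 12·L_1(u) + 20·L_2(u) - 1243·L_3(u) - 2676·L_4(u).
Expanding and collecting terms gives g(u) = -2u^4 + 6u^3 + u^2 + 2u + 5.
Evaluating at u = -4: g(-4) = -883.

-883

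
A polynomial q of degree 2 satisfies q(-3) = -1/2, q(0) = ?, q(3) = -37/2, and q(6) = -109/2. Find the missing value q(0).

-1/2

On equispaced nodes a degree-2 polynomial has vanishing third forward difference, so
  - q(-3) + 3·q(0) - 3·q(3) + q(6) = 0.
Substituting the known values and solving for q(0):
  3·q(0) = -3/2
  q(0) = -1/2.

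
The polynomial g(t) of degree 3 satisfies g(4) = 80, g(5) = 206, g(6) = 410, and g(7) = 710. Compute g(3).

Using the Lagrange interpolation formula with nodes 4, 5, 6, 7:
  L_0(t) = (t - 5)(t - 6)(t - 7) / -6
  L_1(t) = (t - 4)(t - 6)(t - 7) / 2
  L_2(t) = (t - 4)(t - 5)(t - 7) / -2
  L_3(t) = (t - 4)(t - 5)(t - 6) / 6
Then g(t) = 80·L_0(t) + 206·L_1(t) + 410·L_2(t) + 710·L_3(t).
Expanding and collecting terms gives g(t) = 3t^3 - 6t^2 - 3t - 4.
Evaluating at t = 3: g(3) = 14.

14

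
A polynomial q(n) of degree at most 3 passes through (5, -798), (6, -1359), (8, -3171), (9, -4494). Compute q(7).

-2138

Using the Lagrange interpolation formula with nodes 5, 6, 8, 9:
  L_0(n) = (n - 6)(n - 8)(n - 9) / -12
  L_1(n) = (n - 5)(n - 8)(n - 9) / 6
  L_2(n) = (n - 5)(n - 6)(n - 9) / -6
  L_3(n) = (n - 5)(n - 6)(n - 8) / 12
Then q(n) = -798·L_0(n) - 1359·L_1(n) - 3171·L_2(n) - 4494·L_3(n).
Expanding and collecting terms gives q(n) = -6n^3 - n^2 - 4n - 3.
Evaluating at n = 7: q(7) = -2138.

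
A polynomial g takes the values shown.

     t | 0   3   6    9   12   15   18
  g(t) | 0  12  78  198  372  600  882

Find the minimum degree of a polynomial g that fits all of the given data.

2

Forward differences of the values at t = 0, 3, 6, 9, 12, 15, 18:
  g  : 0  12  78  198  372  600  882
  Δ  : 12  66  120  174  228  282
  Δ^2: 54  54  54  54  54
  Δ^3: 0  0  0  0
  Δ^4: 0  0  0
  Δ^5: 0  0
  Δ^6: 0
The second differences are constant (54) and nonzero, while all higher differences vanish, so the minimal degree is 2.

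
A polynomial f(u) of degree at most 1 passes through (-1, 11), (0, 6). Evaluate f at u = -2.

16

Using the Lagrange interpolation formula with nodes -1, 0:
  L_0(u) = u / -1
  L_1(u) = (u + 1) / 1
Then f(u) = 11·L_0(u) + 6·L_1(u).
Expanding and collecting terms gives f(u) = -5u + 6.
Evaluating at u = -2: f(-2) = 16.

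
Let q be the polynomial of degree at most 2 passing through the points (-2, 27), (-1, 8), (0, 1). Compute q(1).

Write q(x) = ax^2 + bx + c. Substituting each data point gives a linear system:
  4a - 2b + c = 27
  a - b + c = 8
  c = 1
Solving the system yields a = 6, b = -1, c = 1.
So q(x) = 6x² - x + 1.
Then q(1) = 6.

6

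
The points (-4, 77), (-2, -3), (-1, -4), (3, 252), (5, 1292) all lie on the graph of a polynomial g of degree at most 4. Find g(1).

Using the Lagrange interpolation formula with nodes -4, -2, -1, 3, 5:
  L_0(n) = (n + 2)(n + 1)(n - 3)(n - 5) / 378
  L_1(n) = (n + 4)(n + 1)(n - 3)(n - 5) / -70
  L_2(n) = (n + 4)(n + 2)(n - 3)(n - 5) / 72
  L_3(n) = (n + 4)(n + 2)(n + 1)(n - 5) / -280
  L_4(n) = (n + 4)(n + 2)(n + 1)(n - 3) / 756
Then g(n) = 77·L_0(n) - 3·L_1(n) - 4·L_2(n) + 252·L_3(n) + 1292·L_4(n).
Expanding and collecting terms gives g(n) = n^4 + 4n^3 + 6n^2 + 4n - 3.
Evaluating at n = 1: g(1) = 12.

12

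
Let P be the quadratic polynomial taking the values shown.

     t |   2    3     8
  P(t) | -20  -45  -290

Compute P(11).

-533

Write P(t) = at^2 + bt + c. Substituting each data point gives a linear system:
  4a + 2b + c = -20
  9a + 3b + c = -45
  64a + 8b + c = -290
Solving the system yields a = -4, b = -5, c = 6.
So P(t) = -4t² - 5t + 6.
Then P(11) = -533.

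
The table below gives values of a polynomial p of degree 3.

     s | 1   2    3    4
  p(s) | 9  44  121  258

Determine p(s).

Using the Lagrange interpolation formula with nodes 1, 2, 3, 4:
  L_0(s) = (s - 2)(s - 3)(s - 4) / -6
  L_1(s) = (s - 1)(s - 3)(s - 4) / 2
  L_2(s) = (s - 1)(s - 2)(s - 4) / -2
  L_3(s) = (s - 1)(s - 2)(s - 3) / 6
Then p(s) = 9·L_0(s) + 44·L_1(s) + 121·L_2(s) + 258·L_3(s).
Expanding and collecting terms gives p(s) = 3s^3 + 3s^2 + 5s - 2.
Check: p(4) = 258. ✓

p(s) = 3s^3 + 3s^2 + 5s - 2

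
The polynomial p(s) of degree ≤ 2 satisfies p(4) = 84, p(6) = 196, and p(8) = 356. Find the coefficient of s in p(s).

Write p(s) = as^2 + bs + c. Substituting each data point gives a linear system:
  16a + 4b + c = 84
  36a + 6b + c = 196
  64a + 8b + c = 356
Solving the system yields a = 6, b = -4, c = 4.
So p(s) = 6s^2 - 4s + 4.
The coefficient of s is -4.

-4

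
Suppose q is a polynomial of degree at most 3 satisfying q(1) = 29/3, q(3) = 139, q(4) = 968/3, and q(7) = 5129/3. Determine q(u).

Using the Lagrange interpolation formula with nodes 1, 3, 4, 7:
  L_0(u) = (u - 3)(u - 4)(u - 7) / -36
  L_1(u) = (u - 1)(u - 4)(u - 7) / 8
  L_2(u) = (u - 1)(u - 3)(u - 7) / -9
  L_3(u) = (u - 1)(u - 3)(u - 4) / 72
Then q(u) = 29/3·L_0(u) + 139·L_1(u) + 968/3·L_2(u) + 5129/3·L_3(u).
Expanding and collecting terms gives q(u) = 5u^3 - (1/3)u^2 + u + 4.
Check: q(7) = 5129/3. ✓

q(u) = 5u^3 - (1/3)u^2 + u + 4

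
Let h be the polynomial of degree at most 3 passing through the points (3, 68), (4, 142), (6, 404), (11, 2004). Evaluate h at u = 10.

Using the Lagrange interpolation formula with nodes 3, 4, 6, 11:
  L_0(u) = (u - 4)(u - 6)(u - 11) / -24
  L_1(u) = (u - 3)(u - 6)(u - 11) / 14
  L_2(u) = (u - 3)(u - 4)(u - 11) / -30
  L_3(u) = (u - 3)(u - 4)(u - 6) / 280
Then h(u) = 68·L_0(u) + 142·L_1(u) + 404·L_2(u) + 2004·L_3(u).
Expanding and collecting terms gives h(u) = u³ + 6u² - 5u + 2.
Evaluating at u = 10: h(10) = 1552.

1552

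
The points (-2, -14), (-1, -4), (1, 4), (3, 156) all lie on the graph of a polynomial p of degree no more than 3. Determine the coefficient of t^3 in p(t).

4

Write p(t) = at^3 + bt^2 + ct + d. Substituting each data point gives a linear system:
  -8a + 4b - 2c + d = -14
  -a + b - c + d = -4
  a + b + c + d = 4
  27a + 9b + 3c + d = 156
Solving the system yields a = 4, b = 6, c = 0, d = -6.
So p(t) = 4t³ + 6t² - 6.
The leading coefficient is 4.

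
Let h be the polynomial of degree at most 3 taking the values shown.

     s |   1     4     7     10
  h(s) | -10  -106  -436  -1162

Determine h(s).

h(s) = -s^3 - s^2 - 6s - 2

Using the Lagrange interpolation formula with nodes 1, 4, 7, 10:
  L_0(s) = (s - 4)(s - 7)(s - 10) / -162
  L_1(s) = (s - 1)(s - 7)(s - 10) / 54
  L_2(s) = (s - 1)(s - 4)(s - 10) / -54
  L_3(s) = (s - 1)(s - 4)(s - 7) / 162
Then h(s) = -10·L_0(s) - 106·L_1(s) - 436·L_2(s) - 1162·L_3(s).
Expanding and collecting terms gives h(s) = -s^3 - s^2 - 6s - 2.
Check: h(1) = -10. ✓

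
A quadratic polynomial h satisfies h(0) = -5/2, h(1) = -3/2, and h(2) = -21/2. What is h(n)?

h(n) = -5n^2 + 6n - 5/2

Using the Lagrange interpolation formula with nodes 0, 1, 2:
  L_0(n) = (n - 1)(n - 2) / 2
  L_1(n) = n(n - 2) / -1
  L_2(n) = n(n - 1) / 2
Then h(n) = -5/2·L_0(n) - 3/2·L_1(n) - 21/2·L_2(n).
Expanding and collecting terms gives h(n) = -5n^2 + 6n - 5/2.
Check: h(2) = -21/2. ✓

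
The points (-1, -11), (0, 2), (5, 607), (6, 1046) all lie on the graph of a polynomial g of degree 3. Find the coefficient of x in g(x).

6

Write g(x) = ax^3 + bx^2 + cx + d. Substituting each data point gives a linear system:
  -a + b - c + d = -11
  d = 2
  125a + 25b + 5c + d = 607
  216a + 36b + 6c + d = 1046
Solving the system yields a = 5, b = -2, c = 6, d = 2.
So g(x) = 5x^3 - 2x^2 + 6x + 2.
The coefficient of x is 6.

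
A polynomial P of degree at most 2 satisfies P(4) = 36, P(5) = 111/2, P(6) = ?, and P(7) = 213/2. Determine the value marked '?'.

The 3 known points determine the degree-2 polynomial uniquely.
Write P(n) = an^2 + bn + c. Substituting each data point gives a linear system:
  16a + 4b + c = 36
  25a + 5b + c = 111/2
  49a + 7b + c = 213/2
Solving the system yields a = 2, b = 3/2, c = -2.
So P(n) = 2n^2 + (3/2)n - 2.
Then P(6) = 79.

79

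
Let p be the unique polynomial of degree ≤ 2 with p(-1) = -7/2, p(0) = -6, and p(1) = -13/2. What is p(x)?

p(x) = x^2 - (3/2)x - 6

Using the Lagrange interpolation formula with nodes -1, 0, 1:
  L_0(x) = x(x - 1) / 2
  L_1(x) = (x + 1)(x - 1) / -1
  L_2(x) = (x + 1)x / 2
Then p(x) = -7/2·L_0(x) - 6·L_1(x) - 13/2·L_2(x).
Expanding and collecting terms gives p(x) = x^2 - (3/2)x - 6.
Check: p(1) = -13/2. ✓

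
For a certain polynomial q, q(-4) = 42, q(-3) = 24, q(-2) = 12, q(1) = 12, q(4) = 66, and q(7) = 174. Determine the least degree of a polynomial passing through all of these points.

Divided differences on the nodes -4, -3, -2, 1, 4, 7:
  order 0: 42  24  12  12  66  174
  order 1: -18  -12  0  18  36
  order 2: 3  3  3  3
  order 3: 0  0  0
  order 4: 0  0
  order 5: 0
The order-2 divided differences are all 3 (nonzero) and every higher order vanishes, so the data lies on a polynomial of degree exactly 2.

2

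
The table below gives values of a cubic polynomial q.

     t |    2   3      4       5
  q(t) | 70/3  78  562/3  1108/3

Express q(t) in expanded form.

Write q(t) = at^3 + bt^2 + ct + d. Substituting each data point gives a linear system:
  8a + 4b + 2c + d = 70/3
  27a + 9b + 3c + d = 78
  64a + 16b + 4c + d = 562/3
  125a + 25b + 5c + d = 1108/3
Solving the system yields a = 3, b = 1/3, c = -4, d = 6.
So q(t) = 3t^3 + (1/3)t^2 - 4t + 6.
Check: q(4) = 562/3. ✓

q(t) = 3t^3 + (1/3)t^2 - 4t + 6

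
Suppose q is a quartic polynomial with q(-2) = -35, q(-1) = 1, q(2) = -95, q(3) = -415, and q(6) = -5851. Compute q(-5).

Write q(u) = au^4 + bu^3 + cu^2 + du + e. Substituting each data point gives a linear system:
  16a - 8b + 4c - 2d + e = -35
  a - b + c - d + e = 1
  16a + 8b + 4c + 2d + e = -95
  81a + 27b + 9c + 3d + e = -415
  1296a + 216b + 36c + 6d + e = -5851
Solving the system yields a = -4, b = -3, c = 0, d = -3, e = -1.
So q(u) = -4u^4 - 3u^3 - 3u - 1.
Then q(-5) = -2111.

-2111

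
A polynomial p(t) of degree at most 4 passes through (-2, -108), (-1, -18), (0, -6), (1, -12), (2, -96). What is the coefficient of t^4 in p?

Write p(t) = at^4 + bt^3 + ct^2 + dt + e. Substituting each data point gives a linear system:
  16a - 8b + 4c - 2d + e = -108
  a - b + c - d + e = -18
  e = -6
  a + b + c + d + e = -12
  16a + 8b + 4c + 2d + e = -96
Solving the system yields a = -5, b = 0, c = -4, d = 3, e = -6.
So p(t) = -5t⁴ - 4t² + 3t - 6.
The leading coefficient is -5.

-5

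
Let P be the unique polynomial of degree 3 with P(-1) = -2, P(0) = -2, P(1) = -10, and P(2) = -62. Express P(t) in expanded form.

Write P(t) = at^3 + bt^2 + ct + d. Substituting each data point gives a linear system:
  -a + b - c + d = -2
  d = -2
  a + b + c + d = -10
  8a + 4b + 2c + d = -62
Solving the system yields a = -6, b = -4, c = 2, d = -2.
So P(t) = -6t³ - 4t² + 2t - 2.
Check: P(-1) = -2. ✓

P(t) = -6t^3 - 4t^2 + 2t - 2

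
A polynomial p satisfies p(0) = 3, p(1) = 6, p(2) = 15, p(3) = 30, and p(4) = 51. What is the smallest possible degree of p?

2

Forward differences of the values at s = 0, 1, 2, 3, 4:
  p  : 3  6  15  30  51
  Δ  : 3  9  15  21
  Δ^2: 6  6  6
  Δ^3: 0  0
  Δ^4: 0
The second differences are constant (6) and nonzero, while all higher differences vanish, so the minimal degree is 2.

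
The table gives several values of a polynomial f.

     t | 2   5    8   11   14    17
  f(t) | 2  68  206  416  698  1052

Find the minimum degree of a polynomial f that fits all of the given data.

Forward differences of the values at t = 2, 5, 8, 11, 14, 17:
  f  : 2  68  206  416  698  1052
  Δ  : 66  138  210  282  354
  Δ^2: 72  72  72  72
  Δ^3: 0  0  0
  Δ^4: 0  0
  Δ^5: 0
The second differences are constant (72) and nonzero, while all higher differences vanish, so the minimal degree is 2.

2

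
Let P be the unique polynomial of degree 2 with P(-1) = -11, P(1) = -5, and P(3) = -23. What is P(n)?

P(n) = -3n^2 + 3n - 5

Write P(n) = an^2 + bn + c. Substituting each data point gives a linear system:
  a - b + c = -11
  a + b + c = -5
  9a + 3b + c = -23
Solving the system yields a = -3, b = 3, c = -5.
So P(n) = -3n^2 + 3n - 5.
Check: P(3) = -23. ✓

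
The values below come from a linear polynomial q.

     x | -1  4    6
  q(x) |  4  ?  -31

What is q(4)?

The 2 known points determine the degree-1 polynomial uniquely.
Write q(x) = ax + b. Substituting each data point gives a linear system:
  -a + b = 4
  6a + b = -31
Solving the system yields a = -5, b = -1.
So q(x) = -5x - 1.
Then q(4) = -21.

-21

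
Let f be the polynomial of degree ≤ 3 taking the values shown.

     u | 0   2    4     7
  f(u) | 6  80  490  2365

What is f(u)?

f(u) = 6u^3 + 6u^2 + u + 6

Write f(u) = au^3 + bu^2 + cu + d. Substituting each data point gives a linear system:
  d = 6
  8a + 4b + 2c + d = 80
  64a + 16b + 4c + d = 490
  343a + 49b + 7c + d = 2365
Solving the system yields a = 6, b = 6, c = 1, d = 6.
So f(u) = 6u^3 + 6u^2 + u + 6.
Check: f(4) = 490. ✓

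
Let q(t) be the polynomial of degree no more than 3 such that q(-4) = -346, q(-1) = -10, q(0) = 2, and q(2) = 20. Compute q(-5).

Using the Lagrange interpolation formula with nodes -4, -1, 0, 2:
  L_0(t) = (t + 1)t(t - 2) / -72
  L_1(t) = (t + 4)t(t - 2) / 9
  L_2(t) = (t + 4)(t + 1)(t - 2) / -8
  L_3(t) = (t + 4)(t + 1)t / 36
Then q(t) = -346·L_0(t) - 10·L_1(t) + 2·L_2(t) + 20·L_3(t).
Expanding and collecting terms gives q(t) = 4t³ - 5t² + 3t + 2.
Evaluating at t = -5: q(-5) = -638.

-638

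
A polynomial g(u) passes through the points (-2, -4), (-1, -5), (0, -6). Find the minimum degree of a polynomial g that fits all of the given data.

Forward differences of the values at u = -2, -1, 0:
  g  : -4  -5  -6
  Δ  : -1  -1
  Δ^2: 0
The first differences are constant (-1) and nonzero, while all higher differences vanish, so the minimal degree is 1.

1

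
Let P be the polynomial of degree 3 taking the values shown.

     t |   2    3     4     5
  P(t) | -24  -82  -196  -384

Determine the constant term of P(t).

-4

Write P(t) = at^3 + bt^2 + ct + d. Substituting each data point gives a linear system:
  8a + 4b + 2c + d = -24
  27a + 9b + 3c + d = -82
  64a + 16b + 4c + d = -196
  125a + 25b + 5c + d = -384
Solving the system yields a = -3, b = -1, c = 4, d = -4.
So P(t) = -3t^3 - t^2 + 4t - 4.
The constant term is -4.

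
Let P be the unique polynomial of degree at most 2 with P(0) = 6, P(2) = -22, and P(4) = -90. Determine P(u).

P(u) = -5u^2 - 4u + 6

Write P(u) = au^2 + bu + c. Substituting each data point gives a linear system:
  c = 6
  4a + 2b + c = -22
  16a + 4b + c = -90
Solving the system yields a = -5, b = -4, c = 6.
So P(u) = -5u² - 4u + 6.
Check: P(2) = -22. ✓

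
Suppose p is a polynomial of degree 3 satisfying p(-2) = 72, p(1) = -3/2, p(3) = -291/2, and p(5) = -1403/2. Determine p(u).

Using the Lagrange interpolation formula with nodes -2, 1, 3, 5:
  L_0(u) = (u - 1)(u - 3)(u - 5) / -105
  L_1(u) = (u + 2)(u - 3)(u - 5) / 24
  L_2(u) = (u + 2)(u - 1)(u - 5) / -20
  L_3(u) = (u + 2)(u - 1)(u - 3) / 56
Then p(u) = 72·L_0(u) - 3/2·L_1(u) - 291/2·L_2(u) - 1403/2·L_3(u).
Expanding and collecting terms gives p(u) = -6u^3 + (5/2)u^2 - 4u + 6.
Check: p(3) = -291/2. ✓

p(u) = -6u^3 + (5/2)u^2 - 4u + 6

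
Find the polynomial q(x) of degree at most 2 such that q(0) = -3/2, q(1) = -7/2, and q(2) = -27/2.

q(x) = -4x^2 + 2x - 3/2

Using the Lagrange interpolation formula with nodes 0, 1, 2:
  L_0(x) = (x - 1)(x - 2) / 2
  L_1(x) = x(x - 2) / -1
  L_2(x) = x(x - 1) / 2
Then q(x) = -3/2·L_0(x) - 7/2·L_1(x) - 27/2·L_2(x).
Expanding and collecting terms gives q(x) = -4x^2 + 2x - 3/2.
Check: q(0) = -3/2. ✓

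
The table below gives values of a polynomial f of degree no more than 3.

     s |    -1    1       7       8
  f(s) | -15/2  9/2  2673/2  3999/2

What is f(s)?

Using the Lagrange interpolation formula with nodes -1, 1, 7, 8:
  L_0(s) = (s - 1)(s - 7)(s - 8) / -144
  L_1(s) = (s + 1)(s - 7)(s - 8) / 84
  L_2(s) = (s + 1)(s - 1)(s - 8) / -48
  L_3(s) = (s + 1)(s - 1)(s - 7) / 63
Then f(s) = -15/2·L_0(s) + 9/2·L_1(s) + 2673/2·L_2(s) + 3999/2·L_3(s).
Expanding and collecting terms gives f(s) = 4s³ - s² + 2s - 1/2.
Check: f(7) = 2673/2. ✓

f(s) = 4s^3 - s^2 + 2s - 1/2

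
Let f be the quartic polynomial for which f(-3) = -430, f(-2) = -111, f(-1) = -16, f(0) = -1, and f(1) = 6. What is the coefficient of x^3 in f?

6

Write f(x) = ax^4 + bx^3 + cx^2 + dx + e. Substituting each data point gives a linear system:
  81a - 27b + 9c - 3d + e = -430
  16a - 8b + 4c - 2d + e = -111
  a - b + c - d + e = -16
  e = -1
  a + b + c + d + e = 6
Solving the system yields a = -3, b = 6, c = -1, d = 5, e = -1.
So f(x) = -3x^4 + 6x^3 - x^2 + 5x - 1.
The coefficient of x^3 is 6.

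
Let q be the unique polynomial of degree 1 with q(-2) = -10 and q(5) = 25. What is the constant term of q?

0

Write q(t) = at + b. Substituting each data point gives a linear system:
  -2a + b = -10
  5a + b = 25
Solving the system yields a = 5, b = 0.
So q(t) = 5t.
The constant term is 0.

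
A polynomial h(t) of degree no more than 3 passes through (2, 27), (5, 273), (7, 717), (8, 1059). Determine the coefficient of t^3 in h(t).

2

Write h(t) = at^3 + bt^2 + ct + d. Substituting each data point gives a linear system:
  8a + 4b + 2c + d = 27
  125a + 25b + 5c + d = 273
  343a + 49b + 7c + d = 717
  512a + 64b + 8c + d = 1059
Solving the system yields a = 2, b = 0, c = 4, d = 3.
So h(t) = 2t^3 + 4t + 3.
The leading coefficient is 2.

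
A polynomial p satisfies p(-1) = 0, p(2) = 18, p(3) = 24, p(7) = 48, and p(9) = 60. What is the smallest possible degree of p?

1

Divided differences on the nodes -1, 2, 3, 7, 9:
  order 0: 0  18  24  48  60
  order 1: 6  6  6  6
  order 2: 0  0  0
  order 3: 0  0
  order 4: 0
The order-1 divided differences are all 6 (nonzero) and every higher order vanishes, so the data lies on a polynomial of degree exactly 1.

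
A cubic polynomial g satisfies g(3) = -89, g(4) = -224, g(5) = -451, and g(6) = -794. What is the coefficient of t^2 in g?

2

Write g(t) = at^3 + bt^2 + ct + d. Substituting each data point gives a linear system:
  27a + 9b + 3c + d = -89
  64a + 16b + 4c + d = -224
  125a + 25b + 5c + d = -451
  216a + 36b + 6c + d = -794
Solving the system yields a = -4, b = 2, c = -1, d = 4.
So g(t) = -4t^3 + 2t^2 - t + 4.
The coefficient of t^2 is 2.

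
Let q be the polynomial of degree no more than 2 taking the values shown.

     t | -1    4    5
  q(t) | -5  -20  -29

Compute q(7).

-53

Write q(t) = at^2 + bt + c. Substituting each data point gives a linear system:
  a - b + c = -5
  16a + 4b + c = -20
  25a + 5b + c = -29
Solving the system yields a = -1, b = 0, c = -4.
So q(t) = -t^2 - 4.
Then q(7) = -53.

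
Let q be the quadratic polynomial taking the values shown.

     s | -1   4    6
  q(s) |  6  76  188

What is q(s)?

q(s) = 6s^2 - 4s - 4

Using the Lagrange interpolation formula with nodes -1, 4, 6:
  L_0(s) = (s - 4)(s - 6) / 35
  L_1(s) = (s + 1)(s - 6) / -10
  L_2(s) = (s + 1)(s - 4) / 14
Then q(s) = 6·L_0(s) + 76·L_1(s) + 188·L_2(s).
Expanding and collecting terms gives q(s) = 6s^2 - 4s - 4.
Check: q(4) = 76. ✓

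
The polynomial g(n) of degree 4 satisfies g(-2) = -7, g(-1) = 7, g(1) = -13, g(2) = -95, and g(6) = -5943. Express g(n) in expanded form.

g(n) = -4n^4 - 4n^3 + 4n^2 - 6n - 3

Write g(n) = an^4 + bn^3 + cn^2 + dn + e. Substituting each data point gives a linear system:
  16a - 8b + 4c - 2d + e = -7
  a - b + c - d + e = 7
  a + b + c + d + e = -13
  16a + 8b + 4c + 2d + e = -95
  1296a + 216b + 36c + 6d + e = -5943
Solving the system yields a = -4, b = -4, c = 4, d = -6, e = -3.
So g(n) = -4n⁴ - 4n³ + 4n² - 6n - 3.
Check: g(2) = -95. ✓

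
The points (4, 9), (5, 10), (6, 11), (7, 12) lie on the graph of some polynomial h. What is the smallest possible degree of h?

1

Forward differences of the values at u = 4, 5, 6, 7:
  h  : 9  10  11  12
  Δ  : 1  1  1
  Δ^2: 0  0
  Δ^3: 0
The first differences are constant (1) and nonzero, while all higher differences vanish, so the minimal degree is 1.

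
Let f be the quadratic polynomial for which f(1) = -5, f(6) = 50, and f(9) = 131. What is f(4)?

16

Using the Lagrange interpolation formula with nodes 1, 6, 9:
  L_0(n) = (n - 6)(n - 9) / 40
  L_1(n) = (n - 1)(n - 9) / -15
  L_2(n) = (n - 1)(n - 6) / 24
Then f(n) = -5·L_0(n) + 50·L_1(n) + 131·L_2(n).
Expanding and collecting terms gives f(n) = 2n² - 3n - 4.
Evaluating at n = 4: f(4) = 16.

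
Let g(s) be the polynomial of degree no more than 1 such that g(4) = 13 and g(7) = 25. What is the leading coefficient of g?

Write g(s) = as + b. Substituting each data point gives a linear system:
  4a + b = 13
  7a + b = 25
Solving the system yields a = 4, b = -3.
So g(s) = 4s - 3.
The leading coefficient is 4.

4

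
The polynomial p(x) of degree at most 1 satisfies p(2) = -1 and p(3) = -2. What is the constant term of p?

1

Write p(x) = ax + b. Substituting each data point gives a linear system:
  2a + b = -1
  3a + b = -2
Solving the system yields a = -1, b = 1.
So p(x) = -x + 1.
The constant term is 1.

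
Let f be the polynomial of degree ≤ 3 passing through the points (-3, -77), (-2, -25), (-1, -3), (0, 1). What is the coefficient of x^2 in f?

-3

Write f(x) = ax^3 + bx^2 + cx + d. Substituting each data point gives a linear system:
  -27a + 9b - 3c + d = -77
  -8a + 4b - 2c + d = -25
  -a + b - c + d = -3
  d = 1
Solving the system yields a = 2, b = -3, c = -1, d = 1.
So f(x) = 2x^3 - 3x^2 - x + 1.
The coefficient of x^2 is -3.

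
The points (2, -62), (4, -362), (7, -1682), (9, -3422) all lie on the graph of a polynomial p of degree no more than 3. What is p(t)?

p(t) = -4t^3 - 6t^2 - 2t - 2

Write p(t) = at^3 + bt^2 + ct + d. Substituting each data point gives a linear system:
  8a + 4b + 2c + d = -62
  64a + 16b + 4c + d = -362
  343a + 49b + 7c + d = -1682
  729a + 81b + 9c + d = -3422
Solving the system yields a = -4, b = -6, c = -2, d = -2.
So p(t) = -4t^3 - 6t^2 - 2t - 2.
Check: p(4) = -362. ✓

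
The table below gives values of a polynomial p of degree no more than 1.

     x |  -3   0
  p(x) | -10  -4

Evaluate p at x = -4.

-12

Using the Lagrange interpolation formula with nodes -3, 0:
  L_0(x) = x / -3
  L_1(x) = (x + 3) / 3
Then p(x) = -10·L_0(x) - 4·L_1(x).
Expanding and collecting terms gives p(x) = 2x - 4.
Evaluating at x = -4: p(-4) = -12.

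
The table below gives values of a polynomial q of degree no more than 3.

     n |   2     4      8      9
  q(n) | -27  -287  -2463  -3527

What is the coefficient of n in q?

4

Write q(n) = an^3 + bn^2 + cn + d. Substituting each data point gives a linear system:
  8a + 4b + 2c + d = -27
  64a + 16b + 4c + d = -287
  512a + 64b + 8c + d = -2463
  729a + 81b + 9c + d = -3527
Solving the system yields a = -5, b = 1, c = 4, d = 1.
So q(n) = -5n^3 + n^2 + 4n + 1.
The coefficient of n is 4.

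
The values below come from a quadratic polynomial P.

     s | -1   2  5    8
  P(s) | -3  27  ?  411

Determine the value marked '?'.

On equispaced nodes a degree-2 polynomial has vanishing third forward difference, so
  - P(-1) + 3·P(2) - 3·P(5) + P(8) = 0.
Substituting the known values and solving for P(5):
  -3·P(5) = -495
  P(5) = 165.

165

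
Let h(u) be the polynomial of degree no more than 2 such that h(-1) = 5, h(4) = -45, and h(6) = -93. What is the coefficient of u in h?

-4

Write h(u) = au^2 + bu + c. Substituting each data point gives a linear system:
  a - b + c = 5
  16a + 4b + c = -45
  36a + 6b + c = -93
Solving the system yields a = -2, b = -4, c = 3.
So h(u) = -2u^2 - 4u + 3.
The coefficient of u is -4.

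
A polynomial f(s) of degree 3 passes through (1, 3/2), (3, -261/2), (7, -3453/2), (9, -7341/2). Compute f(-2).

42

Using the Lagrange interpolation formula with nodes 1, 3, 7, 9:
  L_0(s) = (s - 3)(s - 7)(s - 9) / -96
  L_1(s) = (s - 1)(s - 7)(s - 9) / 48
  L_2(s) = (s - 1)(s - 3)(s - 9) / -48
  L_3(s) = (s - 1)(s - 3)(s - 7) / 96
Then f(s) = 3/2·L_0(s) - 261/2·L_1(s) - 3453/2·L_2(s) - 7341/2·L_3(s).
Expanding and collecting terms gives f(s) = -5s^3 - (1/2)s^2 + s + 6.
Evaluating at s = -2: f(-2) = 42.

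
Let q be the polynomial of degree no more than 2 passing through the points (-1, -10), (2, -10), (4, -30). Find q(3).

-18

Using the Lagrange interpolation formula with nodes -1, 2, 4:
  L_0(u) = (u - 2)(u - 4) / 15
  L_1(u) = (u + 1)(u - 4) / -6
  L_2(u) = (u + 1)(u - 2) / 10
Then q(u) = -10·L_0(u) - 10·L_1(u) - 30·L_2(u).
Expanding and collecting terms gives q(u) = -2u^2 + 2u - 6.
Evaluating at u = 3: q(3) = -18.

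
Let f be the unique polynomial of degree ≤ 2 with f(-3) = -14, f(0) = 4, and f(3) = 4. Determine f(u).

Write f(u) = au^2 + bu + c. Substituting each data point gives a linear system:
  9a - 3b + c = -14
  c = 4
  9a + 3b + c = 4
Solving the system yields a = -1, b = 3, c = 4.
So f(u) = -u^2 + 3u + 4.
Check: f(0) = 4. ✓

f(u) = -u^2 + 3u + 4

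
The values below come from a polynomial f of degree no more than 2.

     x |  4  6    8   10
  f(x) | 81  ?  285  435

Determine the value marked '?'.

167

The 3 known points determine the degree-2 polynomial uniquely.
Write f(x) = ax^2 + bx + c. Substituting each data point gives a linear system:
  16a + 4b + c = 81
  64a + 8b + c = 285
  100a + 10b + c = 435
Solving the system yields a = 4, b = 3, c = 5.
So f(x) = 4x^2 + 3x + 5.
Then f(6) = 167.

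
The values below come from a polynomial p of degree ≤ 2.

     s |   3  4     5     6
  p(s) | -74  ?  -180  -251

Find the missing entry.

On equispaced nodes a degree-2 polynomial has vanishing third forward difference, so
  - p(3) + 3·p(4) - 3·p(5) + p(6) = 0.
Substituting the known values and solving for p(4):
  3·p(4) = -363
  p(4) = -121.

-121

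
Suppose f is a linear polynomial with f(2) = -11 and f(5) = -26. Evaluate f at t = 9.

Write f(t) = at + b. Substituting each data point gives a linear system:
  2a + b = -11
  5a + b = -26
Solving the system yields a = -5, b = -1.
So f(t) = -5t - 1.
Then f(9) = -46.

-46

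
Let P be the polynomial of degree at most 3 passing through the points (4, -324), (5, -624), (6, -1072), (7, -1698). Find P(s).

Write P(s) = as^3 + bs^2 + cs + d. Substituting each data point gives a linear system:
  64a + 16b + 4c + d = -324
  125a + 25b + 5c + d = -624
  216a + 36b + 6c + d = -1072
  343a + 49b + 7c + d = -1698
Solving the system yields a = -5, b = 1, c = -4, d = -4.
So P(s) = -5s^3 + s^2 - 4s - 4.
Check: P(6) = -1072. ✓

P(s) = -5s^3 + s^2 - 4s - 4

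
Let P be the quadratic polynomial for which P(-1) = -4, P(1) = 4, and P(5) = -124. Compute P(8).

-346

Write P(u) = au^2 + bu + c. Substituting each data point gives a linear system:
  a - b + c = -4
  a + b + c = 4
  25a + 5b + c = -124
Solving the system yields a = -6, b = 4, c = 6.
So P(u) = -6u^2 + 4u + 6.
Then P(8) = -346.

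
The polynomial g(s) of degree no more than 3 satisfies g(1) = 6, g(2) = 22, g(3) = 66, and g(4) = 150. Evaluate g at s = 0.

Forward differences of the values at s = 1, 2, 3, 4:
  g  : 6  22  66  150
  Δ  : 16  44  84
  Δ^2: 28  40
  Δ^3: 12
The third differences are constant, confirming degree 3.
Interpolating (Newton forward form) and evaluating at s = 0 gives g(0) = 6.

6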